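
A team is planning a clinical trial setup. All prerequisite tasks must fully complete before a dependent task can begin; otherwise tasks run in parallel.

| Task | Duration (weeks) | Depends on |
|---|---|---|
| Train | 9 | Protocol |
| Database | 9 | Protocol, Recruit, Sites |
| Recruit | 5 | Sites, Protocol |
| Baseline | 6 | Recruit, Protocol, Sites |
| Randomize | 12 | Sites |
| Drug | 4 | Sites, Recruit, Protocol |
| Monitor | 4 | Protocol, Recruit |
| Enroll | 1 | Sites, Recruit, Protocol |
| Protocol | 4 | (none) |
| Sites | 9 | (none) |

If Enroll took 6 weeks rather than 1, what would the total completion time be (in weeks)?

23

As given, the longest chain is Sites→Recruit→Database = 9+5+9 = 23, so the finish is 23 weeks.
The longest path through Enroll is only 15 weeks, so Enroll has float 8.
No other chain overtakes it, so the finish is 23 weeks.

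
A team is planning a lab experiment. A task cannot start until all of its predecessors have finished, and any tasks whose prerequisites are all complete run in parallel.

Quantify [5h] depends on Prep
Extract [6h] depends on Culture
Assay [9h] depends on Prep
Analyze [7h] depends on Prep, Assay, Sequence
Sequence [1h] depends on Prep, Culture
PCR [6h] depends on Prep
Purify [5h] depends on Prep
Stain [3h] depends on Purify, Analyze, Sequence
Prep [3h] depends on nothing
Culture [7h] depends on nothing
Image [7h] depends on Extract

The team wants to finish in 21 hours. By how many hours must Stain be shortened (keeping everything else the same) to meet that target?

1

Current finish: 22 hours; target: 21.
Stain is on every critical path, so each hour cut from Stain cuts the finish by one (this holds down to a finish of 20).
Need 22 − 21 = 1 hour off Stain → Stain becomes 2 hours, finish becomes 21.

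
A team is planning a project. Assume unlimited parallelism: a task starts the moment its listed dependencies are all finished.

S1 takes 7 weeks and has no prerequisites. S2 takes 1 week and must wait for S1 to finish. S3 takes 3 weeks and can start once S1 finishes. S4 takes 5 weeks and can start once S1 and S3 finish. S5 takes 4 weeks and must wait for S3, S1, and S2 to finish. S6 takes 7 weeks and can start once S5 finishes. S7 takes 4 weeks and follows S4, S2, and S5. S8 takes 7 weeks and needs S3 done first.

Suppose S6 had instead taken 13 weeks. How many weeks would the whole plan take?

As given, the longest chain is S1→S3→S5→S6 = 7+3+4+7 = 21, so the finish is 21 weeks.
S6 lies on that path, so at 13 weeks the path becomes 27 weeks.
No other chain overtakes it, so the finish is 27 weeks.

27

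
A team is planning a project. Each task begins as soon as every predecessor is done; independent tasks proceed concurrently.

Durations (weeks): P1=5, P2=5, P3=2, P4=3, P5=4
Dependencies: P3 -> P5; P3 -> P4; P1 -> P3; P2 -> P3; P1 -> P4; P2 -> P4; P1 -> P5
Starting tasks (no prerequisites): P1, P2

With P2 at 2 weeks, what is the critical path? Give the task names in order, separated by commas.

Actual critical path: P2→P3→P5 = 5+2+4 = 11 ⇒ 11 weeks.
P2 lies on that path, so at 2 weeks the path becomes 8 weeks.
The binding chain switches to P1→P3→P5 = 5+2+4 = 11; finish 11 weeks.

P1, P3, P5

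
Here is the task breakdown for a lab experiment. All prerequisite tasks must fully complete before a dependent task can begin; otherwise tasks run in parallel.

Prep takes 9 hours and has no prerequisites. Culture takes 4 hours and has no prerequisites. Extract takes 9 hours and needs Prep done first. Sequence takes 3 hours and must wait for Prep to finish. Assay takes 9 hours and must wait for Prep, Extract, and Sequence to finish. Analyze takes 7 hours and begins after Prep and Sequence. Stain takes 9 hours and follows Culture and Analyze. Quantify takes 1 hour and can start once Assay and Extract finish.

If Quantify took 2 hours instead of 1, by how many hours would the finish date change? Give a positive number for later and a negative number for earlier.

Actual critical path: Prep→Extract→Assay→Quantify = 9+9+9+1 = 28 ⇒ 28 hours.
Since Quantify is critical, the +1 change carries straight to that chain (now 29 hours).
No other chain overtakes it, so the finish is 29 hours.
Change in finish: 29 − 28 = +1 hours.

1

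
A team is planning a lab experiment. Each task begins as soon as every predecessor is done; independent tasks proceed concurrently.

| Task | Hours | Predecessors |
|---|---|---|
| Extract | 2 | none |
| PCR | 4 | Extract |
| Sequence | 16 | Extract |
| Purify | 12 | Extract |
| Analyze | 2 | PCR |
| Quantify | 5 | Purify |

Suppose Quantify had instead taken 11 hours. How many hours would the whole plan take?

Critical path before the change: Extract→Purify→Quantify = 2+12+5 = 19 giving 19 hours.
Quantify lies on that path, so at 11 hours the path becomes 25 hours.
No other chain overtakes it, so the finish is 25 hours.

25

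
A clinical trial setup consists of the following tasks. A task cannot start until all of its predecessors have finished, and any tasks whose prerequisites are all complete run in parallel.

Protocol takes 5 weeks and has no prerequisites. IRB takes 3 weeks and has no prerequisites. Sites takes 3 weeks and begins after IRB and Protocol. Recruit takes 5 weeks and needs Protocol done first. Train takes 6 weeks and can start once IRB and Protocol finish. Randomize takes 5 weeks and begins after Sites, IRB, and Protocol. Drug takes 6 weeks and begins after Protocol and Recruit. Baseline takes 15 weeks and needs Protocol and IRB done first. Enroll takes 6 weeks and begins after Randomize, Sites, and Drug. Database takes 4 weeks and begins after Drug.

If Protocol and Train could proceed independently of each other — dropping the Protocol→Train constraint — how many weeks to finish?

22

Before: longest chain Protocol→Recruit→Drug→Enroll = 5+5+6+6 = 22, finish 22.
Without Protocol→Train, Train's earliest start moves from 5 to 3.
After: Protocol→Recruit→Drug→Enroll = 5+5+6+6 = 22 → 22 weeks.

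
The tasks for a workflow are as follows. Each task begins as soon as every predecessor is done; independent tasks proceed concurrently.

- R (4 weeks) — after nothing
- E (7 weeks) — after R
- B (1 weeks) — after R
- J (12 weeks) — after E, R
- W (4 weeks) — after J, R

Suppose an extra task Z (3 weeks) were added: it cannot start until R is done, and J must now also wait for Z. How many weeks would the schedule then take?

Originally the schedule takes 27 weeks.
With Z inserted, J now waits for max(E, R, Z).
New critical path: R→E→J→W = 4+7+12+4 = 27 ⇒ 27 weeks.

27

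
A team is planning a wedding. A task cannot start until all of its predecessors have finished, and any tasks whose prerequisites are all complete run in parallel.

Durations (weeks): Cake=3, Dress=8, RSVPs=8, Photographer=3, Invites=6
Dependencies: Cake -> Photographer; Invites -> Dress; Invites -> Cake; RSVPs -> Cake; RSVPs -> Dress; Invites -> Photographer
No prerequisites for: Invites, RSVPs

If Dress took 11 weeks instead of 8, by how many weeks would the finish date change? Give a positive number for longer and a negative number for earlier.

Critical path before the change: RSVPs→Dress = 8+8 = 16 giving 16 weeks.
Dress lies on that path, so at 11 weeks the path becomes 19 weeks.
No other chain overtakes it, so the finish is 19 weeks.
Change in finish: 19 − 16 = +3 weeks.

3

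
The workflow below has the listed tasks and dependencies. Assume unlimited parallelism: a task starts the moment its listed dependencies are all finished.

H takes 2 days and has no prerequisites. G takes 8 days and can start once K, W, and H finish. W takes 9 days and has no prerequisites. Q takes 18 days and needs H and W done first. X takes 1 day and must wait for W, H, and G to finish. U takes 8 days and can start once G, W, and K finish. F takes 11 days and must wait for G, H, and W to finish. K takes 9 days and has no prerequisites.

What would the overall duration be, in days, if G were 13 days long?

33

The binding path is W→G→F = 9+8+11 = 28; finish at 28 days.
Since G is critical, the +5 change carries straight to that chain (now 33 days).
The critical path is still W→G→F; finish is now 33 days.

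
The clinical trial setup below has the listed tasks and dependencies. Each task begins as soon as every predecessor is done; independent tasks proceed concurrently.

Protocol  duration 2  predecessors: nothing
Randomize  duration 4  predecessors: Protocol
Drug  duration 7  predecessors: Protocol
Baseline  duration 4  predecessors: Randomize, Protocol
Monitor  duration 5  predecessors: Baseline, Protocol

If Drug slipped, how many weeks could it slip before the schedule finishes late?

The longest chain is Protocol→Randomize→Baseline→Monitor = 2+4+4+5 = 15; overall finish 15 weeks.
Longest path through Drug: 9 weeks (earliest finish 9, latest finish 15).
Float = 15 − 9 = 6.

6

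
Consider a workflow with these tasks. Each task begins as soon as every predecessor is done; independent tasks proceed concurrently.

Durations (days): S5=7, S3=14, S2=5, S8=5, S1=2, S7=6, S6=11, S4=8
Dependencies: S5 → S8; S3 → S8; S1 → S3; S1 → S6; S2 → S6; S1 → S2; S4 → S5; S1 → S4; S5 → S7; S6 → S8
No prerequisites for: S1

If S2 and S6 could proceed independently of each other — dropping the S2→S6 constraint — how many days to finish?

Original critical path: S1→S2→S6→S8 = 2+5+11+5 = 23 ⇒ 23 days.
Without S2→S6, S6's earliest start moves from 7 to 2.
After: S1→S4→S5→S7 = 2+8+7+6 = 23 → 23 days.

23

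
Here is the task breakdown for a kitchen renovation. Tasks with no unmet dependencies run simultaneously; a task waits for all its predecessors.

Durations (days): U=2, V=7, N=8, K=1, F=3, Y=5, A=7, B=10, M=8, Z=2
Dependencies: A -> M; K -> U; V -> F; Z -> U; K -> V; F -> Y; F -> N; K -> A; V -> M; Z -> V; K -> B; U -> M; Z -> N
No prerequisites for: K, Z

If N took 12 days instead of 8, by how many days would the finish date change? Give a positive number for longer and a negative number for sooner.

The binding path is Z→V→F→N = 2+7+3+8 = 20; finish at 20 days.
Since N is critical, the +4 change carries straight to that chain (now 24 days).
That remains the longest chain; total 24 days.
Change in finish: 24 − 20 = +4 days.

4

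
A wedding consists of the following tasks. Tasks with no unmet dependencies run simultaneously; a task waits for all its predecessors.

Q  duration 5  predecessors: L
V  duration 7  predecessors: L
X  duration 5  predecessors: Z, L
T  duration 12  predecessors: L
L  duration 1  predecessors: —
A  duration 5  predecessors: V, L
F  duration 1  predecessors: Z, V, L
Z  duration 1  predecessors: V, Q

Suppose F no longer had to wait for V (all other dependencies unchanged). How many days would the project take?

14

Original critical path: L→V→Z→X = 1+7+1+5 = 14 ⇒ 14 days.
Dropping V→F doesn't change F's earliest start (9); another predecessor still binds.
The longest chain is now L→V→Z→X = 1+7+1+5 = 14, so the project takes 14 days.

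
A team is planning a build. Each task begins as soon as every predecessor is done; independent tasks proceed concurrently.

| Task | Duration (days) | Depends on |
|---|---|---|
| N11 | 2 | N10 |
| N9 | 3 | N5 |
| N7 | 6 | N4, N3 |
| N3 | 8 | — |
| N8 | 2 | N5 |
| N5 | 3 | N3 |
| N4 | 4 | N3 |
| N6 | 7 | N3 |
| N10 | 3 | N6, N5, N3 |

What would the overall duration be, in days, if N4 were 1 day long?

20

Actual critical path: N3→N6→N10→N11 = 8+7+3+2 = 20 ⇒ 20 days.
N4 has 2 days of float (longest path through it is 18).
The critical path is still N3→N6→N10→N11; finish is now 20 days.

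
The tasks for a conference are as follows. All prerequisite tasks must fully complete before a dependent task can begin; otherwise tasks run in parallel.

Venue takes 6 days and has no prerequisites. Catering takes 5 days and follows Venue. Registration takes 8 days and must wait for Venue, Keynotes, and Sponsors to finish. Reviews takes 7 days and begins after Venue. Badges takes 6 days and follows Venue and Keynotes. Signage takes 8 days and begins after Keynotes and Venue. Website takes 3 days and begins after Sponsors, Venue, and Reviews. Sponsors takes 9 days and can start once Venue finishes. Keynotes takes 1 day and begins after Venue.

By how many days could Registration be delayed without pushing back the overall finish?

0

The longest chain is Venue→Sponsors→Registration = 6+9+8 = 23; overall finish 23 days.
Registration finishes as early as 23 and must finish by 23.
Slack of Registration = 15 − 15 = 0 days.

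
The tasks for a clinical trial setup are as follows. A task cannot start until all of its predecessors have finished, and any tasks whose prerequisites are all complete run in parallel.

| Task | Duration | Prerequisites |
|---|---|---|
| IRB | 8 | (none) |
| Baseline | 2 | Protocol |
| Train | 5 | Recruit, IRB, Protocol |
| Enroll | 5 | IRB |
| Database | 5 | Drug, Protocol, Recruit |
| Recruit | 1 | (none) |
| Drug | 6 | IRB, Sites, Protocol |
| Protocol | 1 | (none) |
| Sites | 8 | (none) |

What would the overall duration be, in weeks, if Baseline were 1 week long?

As given, the longest chain is IRB→Drug→Database = 8+6+5 = 19, so the finish is 19 weeks.
Baseline has 16 weeks of float (longest path through it is 3).
That remains the longest chain; total 19 weeks.

19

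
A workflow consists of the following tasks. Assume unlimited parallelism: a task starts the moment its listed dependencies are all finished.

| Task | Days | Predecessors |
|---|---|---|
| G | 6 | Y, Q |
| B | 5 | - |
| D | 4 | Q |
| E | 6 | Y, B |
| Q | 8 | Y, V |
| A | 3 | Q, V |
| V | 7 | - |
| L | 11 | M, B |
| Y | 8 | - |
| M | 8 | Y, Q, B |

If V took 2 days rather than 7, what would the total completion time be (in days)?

35

Baseline: Y→Q→M→L = 8+8+8+11 = 35 → 35 days.
V has 1 day of float (longest path through it is 34).
No other chain overtakes it, so the finish is 35 days.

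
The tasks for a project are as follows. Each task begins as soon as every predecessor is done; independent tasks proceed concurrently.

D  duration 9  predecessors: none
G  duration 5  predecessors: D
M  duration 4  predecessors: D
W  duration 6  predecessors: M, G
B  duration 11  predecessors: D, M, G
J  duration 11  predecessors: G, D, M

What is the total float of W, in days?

D→G→B = 9+5+11 = 25 sets the makespan at 25 days.
W finishes as early as 20 and must finish by 25.
Slack of W = 19 − 14 = 5 days.

5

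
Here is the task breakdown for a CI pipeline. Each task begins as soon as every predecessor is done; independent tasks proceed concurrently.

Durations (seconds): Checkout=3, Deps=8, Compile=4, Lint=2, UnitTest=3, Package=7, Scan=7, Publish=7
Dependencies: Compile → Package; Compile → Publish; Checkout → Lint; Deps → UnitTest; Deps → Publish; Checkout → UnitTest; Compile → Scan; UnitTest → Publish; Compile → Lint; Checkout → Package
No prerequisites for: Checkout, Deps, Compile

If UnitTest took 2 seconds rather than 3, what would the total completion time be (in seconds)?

17

The binding path is Deps→UnitTest→Publish = 8+3+7 = 18; finish at 18 seconds.
Since UnitTest is critical, the -1 change carries straight to that chain (now 17 seconds).
That remains the longest chain; total 17 seconds.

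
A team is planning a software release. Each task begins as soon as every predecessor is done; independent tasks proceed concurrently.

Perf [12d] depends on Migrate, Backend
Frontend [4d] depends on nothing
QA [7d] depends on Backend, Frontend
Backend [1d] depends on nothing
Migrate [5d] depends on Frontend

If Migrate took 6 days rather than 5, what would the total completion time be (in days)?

22

Actual critical path: Frontend→Migrate→Perf = 4+5+12 = 21 ⇒ 21 days.
Migrate is on the critical path; changing it to 6 makes that path 22 days.
No other chain overtakes it, so the finish is 22 days.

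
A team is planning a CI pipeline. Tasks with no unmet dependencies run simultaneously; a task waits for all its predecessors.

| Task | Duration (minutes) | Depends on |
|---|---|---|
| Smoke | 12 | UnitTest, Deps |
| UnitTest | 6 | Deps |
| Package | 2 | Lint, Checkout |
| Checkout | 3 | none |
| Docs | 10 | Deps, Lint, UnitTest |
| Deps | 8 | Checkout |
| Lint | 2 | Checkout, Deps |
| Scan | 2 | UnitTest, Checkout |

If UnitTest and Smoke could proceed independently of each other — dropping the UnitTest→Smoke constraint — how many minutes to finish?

With the dependency in place, Checkout→Deps→UnitTest→Smoke = 3+8+6+12 = 29 sets the finish at 29 minutes.
Without UnitTest→Smoke, Smoke's earliest start moves from 17 to 11.
The longest chain is now Checkout→Deps→UnitTest→Docs = 3+8+6+10 = 27, so the schedule takes 27 minutes.

27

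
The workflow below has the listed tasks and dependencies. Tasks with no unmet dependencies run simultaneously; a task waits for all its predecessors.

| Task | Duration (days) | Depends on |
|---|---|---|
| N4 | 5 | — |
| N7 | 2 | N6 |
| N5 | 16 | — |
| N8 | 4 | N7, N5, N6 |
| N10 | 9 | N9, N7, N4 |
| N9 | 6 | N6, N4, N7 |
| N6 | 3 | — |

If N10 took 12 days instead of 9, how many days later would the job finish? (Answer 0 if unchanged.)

As given, the longest chain is N4→N9→N10 = 5+6+9 = 20, so the finish is 20 days.
Since N10 is critical, the +3 change carries straight to that chain (now 23 days).
The critical path is still N4→N9→N10; finish is now 23 days.
Change in finish: 23 − 20 = +3 days.

3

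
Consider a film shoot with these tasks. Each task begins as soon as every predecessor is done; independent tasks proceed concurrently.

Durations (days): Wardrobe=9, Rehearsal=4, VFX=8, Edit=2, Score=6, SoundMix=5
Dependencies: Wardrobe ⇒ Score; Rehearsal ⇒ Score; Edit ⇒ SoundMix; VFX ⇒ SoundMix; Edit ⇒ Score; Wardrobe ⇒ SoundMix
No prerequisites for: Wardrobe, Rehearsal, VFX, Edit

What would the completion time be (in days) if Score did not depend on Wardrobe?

14

With the dependency in place, Wardrobe→Score = 9+6 = 15 sets the finish at 15 days.
Without Wardrobe→Score, Score's earliest start moves from 9 to 4.
After: Wardrobe→SoundMix = 9+5 = 14 → 14 days.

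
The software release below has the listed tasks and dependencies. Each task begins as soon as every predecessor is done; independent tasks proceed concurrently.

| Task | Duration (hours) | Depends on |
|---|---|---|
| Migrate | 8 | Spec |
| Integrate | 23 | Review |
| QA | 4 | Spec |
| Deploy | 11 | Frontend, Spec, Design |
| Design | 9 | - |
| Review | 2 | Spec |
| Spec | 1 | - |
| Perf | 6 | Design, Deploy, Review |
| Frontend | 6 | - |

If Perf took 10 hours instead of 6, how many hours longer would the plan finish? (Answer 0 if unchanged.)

The binding path is Design→Deploy→Perf = 9+11+6 = 26; finish at 26 hours.
Perf is on the critical path; changing it to 10 makes that path 30 hours.
No other chain overtakes it, so the finish is 30 hours.
Change in finish: 30 − 26 = +4 hours.

4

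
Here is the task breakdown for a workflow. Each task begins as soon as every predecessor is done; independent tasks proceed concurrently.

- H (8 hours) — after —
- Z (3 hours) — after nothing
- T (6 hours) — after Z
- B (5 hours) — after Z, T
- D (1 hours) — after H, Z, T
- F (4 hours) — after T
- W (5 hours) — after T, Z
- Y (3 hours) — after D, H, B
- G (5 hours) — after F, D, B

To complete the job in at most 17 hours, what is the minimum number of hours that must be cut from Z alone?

Current finish: 19 hours; target: 17.
Z is on every critical path, so each hour cut from Z cuts the finish by one (this holds down to a finish of 17).
Need 19 − 17 = 2 hours off Z → Z becomes 1 hour, finish becomes 17.

2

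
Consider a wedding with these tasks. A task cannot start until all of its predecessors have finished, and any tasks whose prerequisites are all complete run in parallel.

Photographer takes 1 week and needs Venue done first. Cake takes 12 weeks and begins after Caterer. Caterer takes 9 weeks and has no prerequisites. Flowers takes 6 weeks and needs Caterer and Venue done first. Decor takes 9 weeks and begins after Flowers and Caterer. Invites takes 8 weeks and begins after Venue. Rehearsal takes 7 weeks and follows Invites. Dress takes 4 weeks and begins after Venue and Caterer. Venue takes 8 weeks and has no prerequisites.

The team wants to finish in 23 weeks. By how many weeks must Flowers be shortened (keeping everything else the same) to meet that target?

1

Current finish: 24 weeks; target: 23.
Flowers is on every critical path, so each week cut from Flowers cuts the finish by one (this holds down to a finish of 23).
Need 24 − 23 = 1 week off Flowers → Flowers becomes 5 weeks, finish becomes 23.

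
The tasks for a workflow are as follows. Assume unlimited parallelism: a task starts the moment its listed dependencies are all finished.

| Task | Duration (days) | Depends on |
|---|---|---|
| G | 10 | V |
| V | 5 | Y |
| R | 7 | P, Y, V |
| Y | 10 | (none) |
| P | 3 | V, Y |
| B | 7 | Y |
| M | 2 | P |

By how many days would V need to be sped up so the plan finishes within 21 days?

4

Current finish: 25 days; target: 21.
V is on every critical path, so each day cut from V cuts the finish by one (this holds down to a finish of 21).
Need 25 − 21 = 4 days off V → V becomes 1 day, finish becomes 21.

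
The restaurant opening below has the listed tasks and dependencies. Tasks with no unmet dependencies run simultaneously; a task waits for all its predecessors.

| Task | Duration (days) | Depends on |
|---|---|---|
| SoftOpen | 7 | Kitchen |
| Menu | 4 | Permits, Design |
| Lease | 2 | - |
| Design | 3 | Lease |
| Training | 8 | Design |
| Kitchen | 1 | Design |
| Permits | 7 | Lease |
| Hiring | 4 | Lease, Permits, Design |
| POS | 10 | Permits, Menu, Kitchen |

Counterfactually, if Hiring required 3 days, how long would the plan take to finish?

As given, the longest chain is Lease→Permits→Menu→POS = 2+7+4+10 = 23, so the finish is 23 days.
Hiring has 10 days of float (longest path through it is 13).
That remains the longest chain; total 23 days.

23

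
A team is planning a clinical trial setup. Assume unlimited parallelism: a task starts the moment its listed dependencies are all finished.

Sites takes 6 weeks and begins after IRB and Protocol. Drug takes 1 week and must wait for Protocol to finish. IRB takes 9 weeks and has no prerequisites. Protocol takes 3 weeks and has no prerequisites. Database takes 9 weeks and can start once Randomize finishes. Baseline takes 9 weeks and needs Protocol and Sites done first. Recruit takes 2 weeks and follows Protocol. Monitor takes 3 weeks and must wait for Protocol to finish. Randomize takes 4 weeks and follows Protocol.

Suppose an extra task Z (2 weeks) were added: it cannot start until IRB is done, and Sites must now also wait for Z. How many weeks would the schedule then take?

26

Originally the schedule takes 24 weeks.
With Z inserted, Sites now waits for max(IRB, Protocol, Z).
New critical path: IRB→Z→Sites→Baseline = 9+2+6+9 = 26 ⇒ 26 weeks.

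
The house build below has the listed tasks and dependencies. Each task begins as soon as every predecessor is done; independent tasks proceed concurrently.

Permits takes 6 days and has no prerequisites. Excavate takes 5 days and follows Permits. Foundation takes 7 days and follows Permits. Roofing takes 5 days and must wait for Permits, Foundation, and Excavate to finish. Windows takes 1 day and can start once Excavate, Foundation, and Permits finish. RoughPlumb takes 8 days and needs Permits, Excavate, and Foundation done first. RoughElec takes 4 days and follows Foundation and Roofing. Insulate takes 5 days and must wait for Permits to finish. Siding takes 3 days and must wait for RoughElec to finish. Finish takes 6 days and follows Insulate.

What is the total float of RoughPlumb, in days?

4

Critical path: Permits→Foundation→Roofing→RoughElec→Siding = 6+7+5+4+3 = 25, so the finish is 25 days.
The longest chain containing RoughPlumb totals 21 days.
Slack of RoughPlumb = 17 − 13 = 4 days.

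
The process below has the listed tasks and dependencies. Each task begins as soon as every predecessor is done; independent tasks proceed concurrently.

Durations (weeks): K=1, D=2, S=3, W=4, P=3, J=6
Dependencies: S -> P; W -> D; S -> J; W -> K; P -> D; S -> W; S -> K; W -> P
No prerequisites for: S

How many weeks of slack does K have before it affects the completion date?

S→W→P→D = 3+4+3+2 = 12 sets the makespan at 12 weeks.
Longest path through K: 8 weeks (earliest finish 8, latest finish 12).
So K can slip 12 − 8 = 4 weeks.

4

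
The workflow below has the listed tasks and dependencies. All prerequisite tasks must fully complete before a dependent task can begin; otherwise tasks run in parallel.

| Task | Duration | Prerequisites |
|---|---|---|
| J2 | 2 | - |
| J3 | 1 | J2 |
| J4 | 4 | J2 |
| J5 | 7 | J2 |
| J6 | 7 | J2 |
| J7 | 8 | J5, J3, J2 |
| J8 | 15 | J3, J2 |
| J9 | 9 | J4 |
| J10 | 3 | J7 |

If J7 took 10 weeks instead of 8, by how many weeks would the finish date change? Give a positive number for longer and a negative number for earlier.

2

Baseline: J2→J5→J7→J10 = 2+7+8+3 = 20 → 20 weeks.
J7 lies on that path, so at 10 weeks the path becomes 22 weeks.
No other chain overtakes it, so the finish is 22 weeks.
Change in finish: 22 − 20 = +2 weeks.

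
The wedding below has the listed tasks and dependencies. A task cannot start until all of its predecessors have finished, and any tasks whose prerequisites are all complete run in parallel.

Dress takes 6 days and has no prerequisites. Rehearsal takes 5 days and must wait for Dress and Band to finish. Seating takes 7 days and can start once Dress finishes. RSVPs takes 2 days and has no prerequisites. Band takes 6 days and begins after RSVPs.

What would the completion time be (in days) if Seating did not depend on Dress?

With the dependency in place, RSVPs→Band→Rehearsal = 2+6+5 = 13 sets the finish at 13 days.
Without Dress→Seating, Seating's earliest start moves from 6 to 0.
After: RSVPs→Band→Rehearsal = 2+6+5 = 13 → 13 days.

13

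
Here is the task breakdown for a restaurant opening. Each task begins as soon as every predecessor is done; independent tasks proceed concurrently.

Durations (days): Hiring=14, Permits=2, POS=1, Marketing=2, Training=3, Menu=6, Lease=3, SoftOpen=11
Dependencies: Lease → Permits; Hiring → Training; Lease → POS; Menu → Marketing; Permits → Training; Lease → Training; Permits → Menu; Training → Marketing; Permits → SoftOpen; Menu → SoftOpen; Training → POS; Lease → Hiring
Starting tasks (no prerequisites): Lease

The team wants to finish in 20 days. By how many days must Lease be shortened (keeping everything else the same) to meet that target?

2

Current finish: 22 days; target: 20.
Lease is on every critical path, so each day cut from Lease cuts the finish by one (this holds down to a finish of 20).
Need 22 − 20 = 2 days off Lease → Lease becomes 1 day, finish becomes 20.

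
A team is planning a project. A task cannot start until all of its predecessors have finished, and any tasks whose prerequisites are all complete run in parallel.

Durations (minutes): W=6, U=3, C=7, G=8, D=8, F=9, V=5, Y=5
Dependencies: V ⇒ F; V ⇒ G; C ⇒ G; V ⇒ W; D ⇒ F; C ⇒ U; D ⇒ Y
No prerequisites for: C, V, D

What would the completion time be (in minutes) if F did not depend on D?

15

With the dependency in place, D→F = 8+9 = 17 sets the finish at 17 minutes.
Without D→F, F's earliest start moves from 8 to 5.
New critical path: C→G = 7+8 = 15 ⇒ 15 minutes.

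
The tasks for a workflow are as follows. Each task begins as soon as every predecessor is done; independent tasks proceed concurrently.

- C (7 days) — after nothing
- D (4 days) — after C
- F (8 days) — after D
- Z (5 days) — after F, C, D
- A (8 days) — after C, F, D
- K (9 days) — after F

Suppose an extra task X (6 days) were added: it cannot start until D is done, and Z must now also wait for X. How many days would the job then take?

Originally the job takes 28 days.
With X inserted, Z now waits for max(F, C, D, X).
New critical path: C→D→F→K = 7+4+8+9 = 28 ⇒ 28 days.

28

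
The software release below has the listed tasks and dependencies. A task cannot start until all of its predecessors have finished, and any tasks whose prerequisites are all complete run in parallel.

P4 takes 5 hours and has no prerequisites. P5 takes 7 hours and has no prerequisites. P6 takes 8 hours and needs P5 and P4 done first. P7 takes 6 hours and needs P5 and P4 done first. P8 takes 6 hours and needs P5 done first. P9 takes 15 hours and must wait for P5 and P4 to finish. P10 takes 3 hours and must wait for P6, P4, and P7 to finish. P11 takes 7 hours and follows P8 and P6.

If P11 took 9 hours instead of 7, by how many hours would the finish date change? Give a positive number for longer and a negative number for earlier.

Critical path before the change: P5→P6→P11 = 7+8+7 = 22 giving 22 hours.
P11 is on the critical path; changing it to 9 makes that path 24 hours.
No other chain overtakes it, so the finish is 24 hours.
Change in finish: 24 − 22 = +2 hours.

2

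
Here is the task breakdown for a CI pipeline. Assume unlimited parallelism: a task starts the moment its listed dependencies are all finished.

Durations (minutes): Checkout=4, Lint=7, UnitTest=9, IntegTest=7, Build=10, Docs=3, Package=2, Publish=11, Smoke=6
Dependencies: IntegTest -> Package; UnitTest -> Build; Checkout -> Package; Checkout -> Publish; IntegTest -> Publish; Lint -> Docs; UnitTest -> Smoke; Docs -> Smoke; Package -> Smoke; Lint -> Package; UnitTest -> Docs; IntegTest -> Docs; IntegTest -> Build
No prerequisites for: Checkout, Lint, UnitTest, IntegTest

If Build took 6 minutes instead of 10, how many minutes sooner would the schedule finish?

As given, the longest chain is UnitTest→Build = 9+10 = 19, so the finish is 19 minutes.
Since Build is critical, the -4 change carries straight to that chain (now 15 minutes).
The binding chain switches to UnitTest→Docs→Smoke = 9+3+6 = 18; finish 18 minutes.
Change in finish: 18 − 19 = -1 minutes.

1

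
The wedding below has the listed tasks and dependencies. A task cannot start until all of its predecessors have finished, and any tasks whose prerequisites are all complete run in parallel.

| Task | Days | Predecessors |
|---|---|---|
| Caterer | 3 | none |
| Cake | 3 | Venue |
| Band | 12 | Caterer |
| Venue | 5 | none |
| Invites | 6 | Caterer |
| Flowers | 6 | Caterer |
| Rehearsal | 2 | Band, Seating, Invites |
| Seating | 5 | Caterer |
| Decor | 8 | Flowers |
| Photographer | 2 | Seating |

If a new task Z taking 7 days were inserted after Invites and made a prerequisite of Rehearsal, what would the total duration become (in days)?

18

Originally the job takes 17 days.
With Z inserted, Rehearsal now waits for max(Band, Seating, Invites, Z).
New critical path: Caterer→Invites→Z→Rehearsal = 3+6+7+2 = 18 ⇒ 18 days.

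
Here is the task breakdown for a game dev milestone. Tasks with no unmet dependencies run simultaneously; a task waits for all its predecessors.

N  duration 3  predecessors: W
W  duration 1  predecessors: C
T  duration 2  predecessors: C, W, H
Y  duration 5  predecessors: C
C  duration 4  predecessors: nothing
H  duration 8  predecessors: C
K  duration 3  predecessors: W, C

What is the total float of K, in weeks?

The longest chain is C→H→T = 4+8+2 = 14; overall finish 14 weeks.
Longest path through K: 8 weeks (earliest finish 8, latest finish 14).
Slack of K = 11 − 5 = 6 weeks.

6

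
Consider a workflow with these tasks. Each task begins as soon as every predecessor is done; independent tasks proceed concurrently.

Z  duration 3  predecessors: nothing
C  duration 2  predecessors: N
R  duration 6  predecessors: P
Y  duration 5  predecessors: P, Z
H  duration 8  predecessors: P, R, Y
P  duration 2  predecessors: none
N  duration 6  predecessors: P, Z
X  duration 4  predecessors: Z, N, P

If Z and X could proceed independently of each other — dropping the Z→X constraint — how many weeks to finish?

16

Before: longest chain P→R→H = 2+6+8 = 16, finish 16.
Dropping Z→X doesn't change X's earliest start (9); another predecessor still binds.
The longest chain is now P→R→H = 2+6+8 = 16, so the schedule takes 16 weeks.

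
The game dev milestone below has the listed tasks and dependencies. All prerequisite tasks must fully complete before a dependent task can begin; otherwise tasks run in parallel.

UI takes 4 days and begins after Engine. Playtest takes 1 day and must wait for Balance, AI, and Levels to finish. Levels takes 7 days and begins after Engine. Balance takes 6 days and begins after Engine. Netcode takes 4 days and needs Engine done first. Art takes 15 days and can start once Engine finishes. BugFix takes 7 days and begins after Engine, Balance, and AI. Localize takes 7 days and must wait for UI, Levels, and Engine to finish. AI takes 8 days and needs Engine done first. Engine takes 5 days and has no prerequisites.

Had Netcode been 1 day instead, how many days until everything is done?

Baseline: Engine→Art = 5+15 = 20 → 20 days.
The longest path through Netcode is only 9 days, so Netcode has float 11.
No other chain overtakes it, so the finish is 20 days.

20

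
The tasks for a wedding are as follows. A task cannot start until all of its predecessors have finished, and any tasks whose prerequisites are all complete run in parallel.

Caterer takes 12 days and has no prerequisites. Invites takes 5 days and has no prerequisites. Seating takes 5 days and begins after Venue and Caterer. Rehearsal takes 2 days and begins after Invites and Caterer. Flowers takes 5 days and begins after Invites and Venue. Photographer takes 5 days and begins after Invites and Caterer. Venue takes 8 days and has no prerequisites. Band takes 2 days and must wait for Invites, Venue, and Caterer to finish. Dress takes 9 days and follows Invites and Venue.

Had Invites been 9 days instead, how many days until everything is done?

Baseline: Venue→Dress = 8+9 = 17 → 17 days.
Invites is off the critical path — its longest chain is 14 days, giving 3 of slack.
Now Invites→Dress = 9+9 = 18 is longest, so the finish becomes 18 days.

18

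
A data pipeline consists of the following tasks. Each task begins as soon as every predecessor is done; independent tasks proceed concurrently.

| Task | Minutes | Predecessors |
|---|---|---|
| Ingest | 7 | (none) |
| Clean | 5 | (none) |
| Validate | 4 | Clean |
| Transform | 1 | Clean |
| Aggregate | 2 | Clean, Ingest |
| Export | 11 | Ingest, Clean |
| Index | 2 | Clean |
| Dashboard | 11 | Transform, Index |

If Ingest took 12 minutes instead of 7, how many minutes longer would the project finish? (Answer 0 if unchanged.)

5

Baseline: Ingest→Export = 7+11 = 18 → 18 minutes.
Ingest is on the critical path; changing it to 12 makes that path 23 minutes.
No other chain overtakes it, so the finish is 23 minutes.
Change in finish: 23 − 18 = +5 minutes.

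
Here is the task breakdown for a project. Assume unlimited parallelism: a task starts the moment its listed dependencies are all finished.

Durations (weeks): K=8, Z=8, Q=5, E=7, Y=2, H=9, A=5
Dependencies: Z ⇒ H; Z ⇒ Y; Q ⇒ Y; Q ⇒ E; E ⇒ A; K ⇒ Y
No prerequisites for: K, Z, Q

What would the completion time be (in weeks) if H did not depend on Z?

Original critical path: Z→H = 8+9 = 17 ⇒ 17 weeks.
Without Z→H, H's earliest start moves from 8 to 0.
New critical path: Q→E→A = 5+7+5 = 17 ⇒ 17 weeks.

17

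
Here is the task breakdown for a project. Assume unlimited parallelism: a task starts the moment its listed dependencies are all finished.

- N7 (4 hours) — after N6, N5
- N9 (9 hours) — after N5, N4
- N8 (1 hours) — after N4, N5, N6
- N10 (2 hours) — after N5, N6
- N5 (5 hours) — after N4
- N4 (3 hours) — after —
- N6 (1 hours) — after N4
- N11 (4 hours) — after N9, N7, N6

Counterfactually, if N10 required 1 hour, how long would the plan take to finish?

Critical path before the change: N4→N5→N9→N11 = 3+5+9+4 = 21 giving 21 hours.
N10 is off the critical path — its longest chain is 10 hours, giving 11 of slack.
The critical path is still N4→N5→N9→N11; finish is now 21 hours.

21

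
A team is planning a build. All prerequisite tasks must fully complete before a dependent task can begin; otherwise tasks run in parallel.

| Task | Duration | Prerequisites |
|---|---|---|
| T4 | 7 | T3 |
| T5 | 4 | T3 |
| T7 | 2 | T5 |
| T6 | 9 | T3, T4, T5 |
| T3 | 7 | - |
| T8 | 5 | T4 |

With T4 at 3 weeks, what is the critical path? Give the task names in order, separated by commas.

Critical path before the change: T3→T4→T6 = 7+7+9 = 23 giving 23 weeks.
T4 lies on that path, so at 3 weeks the path becomes 19 weeks.
The binding chain switches to T3→T5→T6 = 7+4+9 = 20; finish 20 weeks.

T3, T5, T6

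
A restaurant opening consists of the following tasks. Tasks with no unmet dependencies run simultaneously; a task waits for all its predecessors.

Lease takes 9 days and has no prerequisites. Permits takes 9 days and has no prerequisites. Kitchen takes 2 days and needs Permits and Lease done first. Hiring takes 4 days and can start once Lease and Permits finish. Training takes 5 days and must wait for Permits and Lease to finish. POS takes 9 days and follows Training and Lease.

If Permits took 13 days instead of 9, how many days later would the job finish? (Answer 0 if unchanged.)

4

Actual critical path: Permits→Training→POS = 9+5+9 = 23 ⇒ 23 days.
Permits is on the critical path; changing it to 13 makes that path 27 days.
That remains the longest chain; total 27 days.
Change in finish: 27 − 23 = +4 days.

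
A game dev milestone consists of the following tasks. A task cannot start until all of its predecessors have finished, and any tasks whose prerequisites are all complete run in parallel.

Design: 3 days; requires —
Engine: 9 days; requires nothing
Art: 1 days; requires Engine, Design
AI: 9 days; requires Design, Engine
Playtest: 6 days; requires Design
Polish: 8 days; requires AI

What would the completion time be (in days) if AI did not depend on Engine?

With the dependency in place, Engine→AI→Polish = 9+9+8 = 26 sets the finish at 26 days.
Without Engine→AI, AI's earliest start moves from 9 to 3.
After: Design→AI→Polish = 3+9+8 = 20 → 20 days.

20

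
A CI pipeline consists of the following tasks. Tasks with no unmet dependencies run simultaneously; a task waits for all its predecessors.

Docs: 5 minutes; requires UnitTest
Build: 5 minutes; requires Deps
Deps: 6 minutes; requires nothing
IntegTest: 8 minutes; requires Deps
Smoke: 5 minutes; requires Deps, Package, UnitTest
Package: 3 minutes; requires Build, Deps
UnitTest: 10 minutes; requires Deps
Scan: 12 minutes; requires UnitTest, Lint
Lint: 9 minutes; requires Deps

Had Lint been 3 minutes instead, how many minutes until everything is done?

The binding path is Deps→UnitTest→Scan = 6+10+12 = 28; finish at 28 minutes.
The longest path through Lint is only 27 minutes, so Lint has float 1.
The critical path is still Deps→UnitTest→Scan; finish is now 28 minutes.

28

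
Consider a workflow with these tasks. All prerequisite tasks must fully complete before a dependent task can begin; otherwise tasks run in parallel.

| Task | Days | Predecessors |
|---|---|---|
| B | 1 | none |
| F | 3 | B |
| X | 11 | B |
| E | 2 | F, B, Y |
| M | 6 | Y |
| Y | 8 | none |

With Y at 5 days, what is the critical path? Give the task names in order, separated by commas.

Baseline: Y→M = 8+6 = 14 → 14 days.
Y is on the critical path; changing it to 5 makes that path 11 days.
New critical path: B→X = 1+11 = 12 ⇒ 12 days.

B, X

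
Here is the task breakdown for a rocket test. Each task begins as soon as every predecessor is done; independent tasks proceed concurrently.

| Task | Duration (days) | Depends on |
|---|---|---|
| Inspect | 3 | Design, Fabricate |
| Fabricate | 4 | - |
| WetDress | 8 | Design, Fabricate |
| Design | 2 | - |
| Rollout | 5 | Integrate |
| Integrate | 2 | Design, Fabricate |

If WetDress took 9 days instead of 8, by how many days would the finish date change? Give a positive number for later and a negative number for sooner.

1

Actual critical path: Fabricate→WetDress = 4+8 = 12 ⇒ 12 days.
WetDress is on the critical path; changing it to 9 makes that path 13 days.
That remains the longest chain; total 13 days.
Change in finish: 13 − 12 = +1 days.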